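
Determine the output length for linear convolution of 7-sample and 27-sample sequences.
Linear/full convolution length: m + n - 1 = 7 + 27 - 1 = 33

33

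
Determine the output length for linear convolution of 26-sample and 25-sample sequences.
Linear/full convolution length: m + n - 1 = 26 + 25 - 1 = 50

50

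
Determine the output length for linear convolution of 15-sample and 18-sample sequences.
Linear/full convolution length: m + n - 1 = 15 + 18 - 1 = 32

32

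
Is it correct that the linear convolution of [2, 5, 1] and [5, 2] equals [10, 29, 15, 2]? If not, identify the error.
Recompute linear convolution of [2, 5, 1] and [5, 2]: y[0] = 2×5 = 10; y[1] = 2×2 + 5×5 = 29; y[2] = 5×2 + 1×5 = 15; y[3] = 1×2 = 2 → [10, 29, 15, 2]. Given [10, 29, 15, 2] matches, so answer: Yes

Yes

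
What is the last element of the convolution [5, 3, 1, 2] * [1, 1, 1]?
Use y[k] = Σ_i a[i]·b[k-i] at k=5. y[5] = 2×1 = 2

2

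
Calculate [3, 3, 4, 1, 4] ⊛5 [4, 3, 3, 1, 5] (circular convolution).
Use y[k] = Σ_j x[j]·h[(k-j) mod 5]. y[0] = 3×4 + 3×5 + 4×1 + 1×3 + 4×3 = 46; y[1] = 3×3 + 3×4 + 4×5 + 1×1 + 4×3 = 54; y[2] = 3×3 + 3×3 + 4×4 + 1×5 + 4×1 = 43; y[3] = 3×1 + 3×3 + 4×3 + 1×4 + 4×5 = 48; y[4] = 3×5 + 3×1 + 4×3 + 1×3 + 4×4 = 49. Result: [46, 54, 43, 48, 49]

[46, 54, 43, 48, 49]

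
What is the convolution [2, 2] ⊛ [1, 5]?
y[0] = 2×1 = 2; y[1] = 2×5 + 2×1 = 12; y[2] = 2×5 = 10

[2, 12, 10]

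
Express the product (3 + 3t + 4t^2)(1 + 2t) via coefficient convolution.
Ascending coefficients: a = [3, 3, 4], b = [1, 2]. c[0] = 3×1 = 3; c[1] = 3×2 + 3×1 = 9; c[2] = 3×2 + 4×1 = 10; c[3] = 4×2 = 8. Result coefficients: [3, 9, 10, 8] → 3 + 9t + 10t^2 + 8t^3

3 + 9t + 10t^2 + 8t^3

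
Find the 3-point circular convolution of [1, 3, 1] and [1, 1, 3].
Use y[k] = Σ_j u[j]·v[(k-j) mod 3]. y[0] = 1×1 + 3×3 + 1×1 = 11; y[1] = 1×1 + 3×1 + 1×3 = 7; y[2] = 1×3 + 3×1 + 1×1 = 7. Result: [11, 7, 7]

[11, 7, 7]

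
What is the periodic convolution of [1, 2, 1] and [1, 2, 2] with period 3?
Use y[k] = Σ_j s[j]·t[(k-j) mod 3]. y[0] = 1×1 + 2×2 + 1×2 = 7; y[1] = 1×2 + 2×1 + 1×2 = 6; y[2] = 1×2 + 2×2 + 1×1 = 7. Result: [7, 6, 7]

[7, 6, 7]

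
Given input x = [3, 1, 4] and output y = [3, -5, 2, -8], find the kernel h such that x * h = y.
Output length 4 = len(x) + len(h) - 1 ⇒ len(h) = 2. Solve h forward using h[k] = (y[k] - Σ_{i≥1} x[i]·h[k-i]) / x[0]: h[0] = y[0] / x[0] = 3 / 3 = 1; h[1] = (y[1] - 1×1) / x[0] = (-5 - 1×1) / 3 = -2. So h = [1, -2]. Forward-check [3, 1, 4] * [1, -2]: y[0] = 3×1 = 3; y[1] = 3×-2 + 1×1 = -5; y[2] = 1×-2 + 4×1 = 2; y[3] = 4×-2 = -8 → [3, -5, 2, -8] ✓

[1, -2]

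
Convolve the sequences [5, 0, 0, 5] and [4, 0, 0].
y[0] = 5×4 = 20; y[1] = 5×0 + 0×4 = 0; y[2] = 5×0 + 0×0 + 0×4 = 0; y[3] = 0×0 + 0×0 + 5×4 = 20; y[4] = 0×0 + 5×0 = 0; y[5] = 5×0 = 0

[20, 0, 0, 20, 0, 0]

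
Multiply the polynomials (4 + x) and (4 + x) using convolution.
Ascending coefficients: a = [4, 1], b = [4, 1]. c[0] = 4×4 = 16; c[1] = 4×1 + 1×4 = 8; c[2] = 1×1 = 1. Result coefficients: [16, 8, 1] → 16 + 8x + x^2

16 + 8x + x^2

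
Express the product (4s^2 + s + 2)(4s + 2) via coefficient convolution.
Ascending coefficients: a = [2, 1, 4], b = [2, 4]. c[0] = 2×2 = 4; c[1] = 2×4 + 1×2 = 10; c[2] = 1×4 + 4×2 = 12; c[3] = 4×4 = 16. Result coefficients: [4, 10, 12, 16] → 16s^3 + 12s^2 + 10s + 4

16s^3 + 12s^2 + 10s + 4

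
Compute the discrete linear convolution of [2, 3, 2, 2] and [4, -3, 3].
y[0] = 2×4 = 8; y[1] = 2×-3 + 3×4 = 6; y[2] = 2×3 + 3×-3 + 2×4 = 5; y[3] = 3×3 + 2×-3 + 2×4 = 11; y[4] = 2×3 + 2×-3 = 0; y[5] = 2×3 = 6

[8, 6, 5, 11, 0, 6]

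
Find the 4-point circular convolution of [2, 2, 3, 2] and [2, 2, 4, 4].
Use y[k] = Σ_j s[j]·t[(k-j) mod 4]. y[0] = 2×2 + 2×4 + 3×4 + 2×2 = 28; y[1] = 2×2 + 2×2 + 3×4 + 2×4 = 28; y[2] = 2×4 + 2×2 + 3×2 + 2×4 = 26; y[3] = 2×4 + 2×4 + 3×2 + 2×2 = 26. Result: [28, 28, 26, 26]

[28, 28, 26, 26]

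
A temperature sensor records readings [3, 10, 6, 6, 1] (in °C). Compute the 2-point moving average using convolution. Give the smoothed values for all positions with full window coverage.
2-point moving average kernel = [1, 1]. Apply in 'valid' mode (full window coverage): avg[0] = (3 + 10) / 2 = 6.5; avg[1] = (10 + 6) / 2 = 8.0; avg[2] = (6 + 6) / 2 = 6.0; avg[3] = (6 + 1) / 2 = 3.5. Smoothed values: [6.5, 8.0, 6.0, 3.5]

[6.5, 8.0, 6.0, 3.5]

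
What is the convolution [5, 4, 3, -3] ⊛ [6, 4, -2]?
y[0] = 5×6 = 30; y[1] = 5×4 + 4×6 = 44; y[2] = 5×-2 + 4×4 + 3×6 = 24; y[3] = 4×-2 + 3×4 + -3×6 = -14; y[4] = 3×-2 + -3×4 = -18; y[5] = -3×-2 = 6

[30, 44, 24, -14, -18, 6]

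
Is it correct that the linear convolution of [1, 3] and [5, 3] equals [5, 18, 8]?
Recompute linear convolution of [1, 3] and [5, 3]: y[0] = 1×5 = 5; y[1] = 1×3 + 3×5 = 18; y[2] = 3×3 = 9 → [5, 18, 9]. Compare to given [5, 18, 8]: they differ at index 2: given 8, correct 9, so answer: No

No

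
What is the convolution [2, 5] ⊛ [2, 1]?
y[0] = 2×2 = 4; y[1] = 2×1 + 5×2 = 12; y[2] = 5×1 = 5

[4, 12, 5]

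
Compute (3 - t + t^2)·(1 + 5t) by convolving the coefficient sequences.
Ascending coefficients: a = [3, -1, 1], b = [1, 5]. c[0] = 3×1 = 3; c[1] = 3×5 + -1×1 = 14; c[2] = -1×5 + 1×1 = -4; c[3] = 1×5 = 5. Result coefficients: [3, 14, -4, 5] → 3 + 14t - 4t^2 + 5t^3

3 + 14t - 4t^2 + 5t^3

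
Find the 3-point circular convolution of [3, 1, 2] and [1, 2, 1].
Use y[k] = Σ_j u[j]·v[(k-j) mod 3]. y[0] = 3×1 + 1×1 + 2×2 = 8; y[1] = 3×2 + 1×1 + 2×1 = 9; y[2] = 3×1 + 1×2 + 2×1 = 7. Result: [8, 9, 7]

[8, 9, 7]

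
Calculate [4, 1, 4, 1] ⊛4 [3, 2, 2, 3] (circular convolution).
Use y[k] = Σ_j a[j]·b[(k-j) mod 4]. y[0] = 4×3 + 1×3 + 4×2 + 1×2 = 25; y[1] = 4×2 + 1×3 + 4×3 + 1×2 = 25; y[2] = 4×2 + 1×2 + 4×3 + 1×3 = 25; y[3] = 4×3 + 1×2 + 4×2 + 1×3 = 25. Result: [25, 25, 25, 25]

[25, 25, 25, 25]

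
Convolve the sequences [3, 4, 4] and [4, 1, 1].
y[0] = 3×4 = 12; y[1] = 3×1 + 4×4 = 19; y[2] = 3×1 + 4×1 + 4×4 = 23; y[3] = 4×1 + 4×1 = 8; y[4] = 4×1 = 4

[12, 19, 23, 8, 4]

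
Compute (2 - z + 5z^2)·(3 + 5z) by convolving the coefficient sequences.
Ascending coefficients: a = [2, -1, 5], b = [3, 5]. c[0] = 2×3 = 6; c[1] = 2×5 + -1×3 = 7; c[2] = -1×5 + 5×3 = 10; c[3] = 5×5 = 25. Result coefficients: [6, 7, 10, 25] → 6 + 7z + 10z^2 + 25z^3

6 + 7z + 10z^2 + 25z^3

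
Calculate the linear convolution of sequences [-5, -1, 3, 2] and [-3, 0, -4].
y[0] = -5×-3 = 15; y[1] = -5×0 + -1×-3 = 3; y[2] = -5×-4 + -1×0 + 3×-3 = 11; y[3] = -1×-4 + 3×0 + 2×-3 = -2; y[4] = 3×-4 + 2×0 = -12; y[5] = 2×-4 = -8

[15, 3, 11, -2, -12, -8]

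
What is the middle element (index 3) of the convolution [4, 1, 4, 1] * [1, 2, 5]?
Use y[k] = Σ_i a[i]·b[k-i] at k=3. y[3] = 1×5 + 4×2 + 1×1 = 14

14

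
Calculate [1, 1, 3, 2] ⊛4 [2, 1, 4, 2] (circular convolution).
Use y[k] = Σ_j u[j]·v[(k-j) mod 4]. y[0] = 1×2 + 1×2 + 3×4 + 2×1 = 18; y[1] = 1×1 + 1×2 + 3×2 + 2×4 = 17; y[2] = 1×4 + 1×1 + 3×2 + 2×2 = 15; y[3] = 1×2 + 1×4 + 3×1 + 2×2 = 13. Result: [18, 17, 15, 13]

[18, 17, 15, 13]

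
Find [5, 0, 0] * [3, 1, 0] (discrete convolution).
y[0] = 5×3 = 15; y[1] = 5×1 + 0×3 = 5; y[2] = 5×0 + 0×1 + 0×3 = 0; y[3] = 0×0 + 0×1 = 0; y[4] = 0×0 = 0

[15, 5, 0, 0, 0]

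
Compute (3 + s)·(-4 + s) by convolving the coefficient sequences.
Ascending coefficients: a = [3, 1], b = [-4, 1]. c[0] = 3×-4 = -12; c[1] = 3×1 + 1×-4 = -1; c[2] = 1×1 = 1. Result coefficients: [-12, -1, 1] → -12 - s + s^2

-12 - s + s^2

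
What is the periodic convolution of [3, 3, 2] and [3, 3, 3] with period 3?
Use y[k] = Σ_j x[j]·h[(k-j) mod 3]. y[0] = 3×3 + 3×3 + 2×3 = 24; y[1] = 3×3 + 3×3 + 2×3 = 24; y[2] = 3×3 + 3×3 + 2×3 = 24. Result: [24, 24, 24]

[24, 24, 24]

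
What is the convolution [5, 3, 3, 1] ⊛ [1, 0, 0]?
y[0] = 5×1 = 5; y[1] = 5×0 + 3×1 = 3; y[2] = 5×0 + 3×0 + 3×1 = 3; y[3] = 3×0 + 3×0 + 1×1 = 1; y[4] = 3×0 + 1×0 = 0; y[5] = 1×0 = 0

[5, 3, 3, 1, 0, 0]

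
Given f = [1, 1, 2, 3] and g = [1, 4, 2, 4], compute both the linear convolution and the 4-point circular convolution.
Linear: y_lin[0] = 1×1 = 1; y_lin[1] = 1×4 + 1×1 = 5; y_lin[2] = 1×2 + 1×4 + 2×1 = 8; y_lin[3] = 1×4 + 1×2 + 2×4 + 3×1 = 17; y_lin[4] = 1×4 + 2×2 + 3×4 = 20; y_lin[5] = 2×4 + 3×2 = 14; y_lin[6] = 3×4 = 12 → [1, 5, 8, 17, 20, 14, 12]. Circular (length 4): y[0] = 1×1 + 1×4 + 2×2 + 3×4 = 21; y[1] = 1×4 + 1×1 + 2×4 + 3×2 = 19; y[2] = 1×2 + 1×4 + 2×1 + 3×4 = 20; y[3] = 1×4 + 1×2 + 2×4 + 3×1 = 17 → [21, 19, 20, 17]

Linear: [1, 5, 8, 17, 20, 14, 12], Circular: [21, 19, 20, 17]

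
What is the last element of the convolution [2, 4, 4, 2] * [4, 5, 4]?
Use y[k] = Σ_i a[i]·b[k-i] at k=5. y[5] = 2×4 = 8

8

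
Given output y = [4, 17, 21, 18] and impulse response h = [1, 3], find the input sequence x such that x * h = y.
Deconvolve y=[4, 17, 21, 18] by h=[1, 3]. Since h[0]=1, solve forward: x[0] = y[0] / 1 = 4; x[1] = (y[1] - 4×3) / 1 = 5; x[2] = (y[2] - 5×3) / 1 = 6. So x = [4, 5, 6]. Check by forward convolution: y[0] = 4×1 = 4; y[1] = 4×3 + 5×1 = 17; y[2] = 5×3 + 6×1 = 21; y[3] = 6×3 = 18

[4, 5, 6]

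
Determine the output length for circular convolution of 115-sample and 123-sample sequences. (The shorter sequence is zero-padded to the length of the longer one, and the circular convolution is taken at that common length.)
Circular convolution (zero-padding the shorter input) has length max(m, n) = max(115, 123) = 123

123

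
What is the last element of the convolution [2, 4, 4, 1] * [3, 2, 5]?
Use y[k] = Σ_i a[i]·b[k-i] at k=5. y[5] = 1×5 = 5

5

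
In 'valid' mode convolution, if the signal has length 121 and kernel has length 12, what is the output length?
'Valid' mode counts only positions where the kernel fully overlaps the signal: m - n + 1 = 121 - 12 + 1 = 110

110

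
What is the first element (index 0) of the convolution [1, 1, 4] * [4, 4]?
Use y[k] = Σ_i a[i]·b[k-i] at k=0. y[0] = 1×4 = 4

4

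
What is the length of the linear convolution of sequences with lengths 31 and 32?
Linear/full convolution length: m + n - 1 = 31 + 32 - 1 = 62

62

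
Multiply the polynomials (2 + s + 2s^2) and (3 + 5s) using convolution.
Ascending coefficients: a = [2, 1, 2], b = [3, 5]. c[0] = 2×3 = 6; c[1] = 2×5 + 1×3 = 13; c[2] = 1×5 + 2×3 = 11; c[3] = 2×5 = 10. Result coefficients: [6, 13, 11, 10] → 6 + 13s + 11s^2 + 10s^3

6 + 13s + 11s^2 + 10s^3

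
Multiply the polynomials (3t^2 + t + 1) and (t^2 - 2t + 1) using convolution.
Ascending coefficients: a = [1, 1, 3], b = [1, -2, 1]. c[0] = 1×1 = 1; c[1] = 1×-2 + 1×1 = -1; c[2] = 1×1 + 1×-2 + 3×1 = 2; c[3] = 1×1 + 3×-2 = -5; c[4] = 3×1 = 3. Result coefficients: [1, -1, 2, -5, 3] → 3t^4 - 5t^3 + 2t^2 - t + 1

3t^4 - 5t^3 + 2t^2 - t + 1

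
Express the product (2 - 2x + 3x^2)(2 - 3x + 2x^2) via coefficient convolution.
Ascending coefficients: a = [2, -2, 3], b = [2, -3, 2]. c[0] = 2×2 = 4; c[1] = 2×-3 + -2×2 = -10; c[2] = 2×2 + -2×-3 + 3×2 = 16; c[3] = -2×2 + 3×-3 = -13; c[4] = 3×2 = 6. Result coefficients: [4, -10, 16, -13, 6] → 4 - 10x + 16x^2 - 13x^3 + 6x^4

4 - 10x + 16x^2 - 13x^3 + 6x^4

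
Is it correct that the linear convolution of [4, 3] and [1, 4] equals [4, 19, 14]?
Recompute linear convolution of [4, 3] and [1, 4]: y[0] = 4×1 = 4; y[1] = 4×4 + 3×1 = 19; y[2] = 3×4 = 12 → [4, 19, 12]. Compare to given [4, 19, 14]: they differ at index 2: given 14, correct 12, so answer: No

No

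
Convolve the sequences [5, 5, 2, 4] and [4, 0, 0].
y[0] = 5×4 = 20; y[1] = 5×0 + 5×4 = 20; y[2] = 5×0 + 5×0 + 2×4 = 8; y[3] = 5×0 + 2×0 + 4×4 = 16; y[4] = 2×0 + 4×0 = 0; y[5] = 4×0 = 0

[20, 20, 8, 16, 0, 0]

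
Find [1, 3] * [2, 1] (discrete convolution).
y[0] = 1×2 = 2; y[1] = 1×1 + 3×2 = 7; y[2] = 3×1 = 3

[2, 7, 3]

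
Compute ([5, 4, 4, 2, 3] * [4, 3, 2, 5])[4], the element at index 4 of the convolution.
Use y[k] = Σ_i a[i]·b[k-i] at k=4. y[4] = 4×5 + 4×2 + 2×3 + 3×4 = 46

46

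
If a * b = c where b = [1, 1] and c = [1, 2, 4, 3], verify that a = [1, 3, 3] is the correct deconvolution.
Forward-compute [1, 3, 3] * [1, 1]: c[0] = 1×1 = 1; c[1] = 1×1 + 3×1 = 4; c[2] = 3×1 + 3×1 = 6; c[3] = 3×1 = 3 → [1, 4, 6, 3]. Does not match given c = [1, 2, 4, 3].

Not verified. [1, 3, 3] * [1, 1] = [1, 4, 6, 3], which differs from [1, 2, 4, 3] at index 1.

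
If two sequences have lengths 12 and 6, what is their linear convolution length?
Linear/full convolution length: m + n - 1 = 12 + 6 - 1 = 17

17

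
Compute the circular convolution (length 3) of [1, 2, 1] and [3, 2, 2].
Use y[k] = Σ_j u[j]·v[(k-j) mod 3]. y[0] = 1×3 + 2×2 + 1×2 = 9; y[1] = 1×2 + 2×3 + 1×2 = 10; y[2] = 1×2 + 2×2 + 1×3 = 9. Result: [9, 10, 9]

[9, 10, 9]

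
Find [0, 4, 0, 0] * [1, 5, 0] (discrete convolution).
y[0] = 0×1 = 0; y[1] = 0×5 + 4×1 = 4; y[2] = 0×0 + 4×5 + 0×1 = 20; y[3] = 4×0 + 0×5 + 0×1 = 0; y[4] = 0×0 + 0×5 = 0; y[5] = 0×0 = 0

[0, 4, 20, 0, 0, 0]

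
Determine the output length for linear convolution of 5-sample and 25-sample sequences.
Linear/full convolution length: m + n - 1 = 5 + 25 - 1 = 29

29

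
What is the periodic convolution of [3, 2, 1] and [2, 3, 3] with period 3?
Use y[k] = Σ_j a[j]·b[(k-j) mod 3]. y[0] = 3×2 + 2×3 + 1×3 = 15; y[1] = 3×3 + 2×2 + 1×3 = 16; y[2] = 3×3 + 2×3 + 1×2 = 17. Result: [15, 16, 17]

[15, 16, 17]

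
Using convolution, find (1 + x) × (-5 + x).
Ascending coefficients: a = [1, 1], b = [-5, 1]. c[0] = 1×-5 = -5; c[1] = 1×1 + 1×-5 = -4; c[2] = 1×1 = 1. Result coefficients: [-5, -4, 1] → -5 - 4x + x^2

-5 - 4x + x^2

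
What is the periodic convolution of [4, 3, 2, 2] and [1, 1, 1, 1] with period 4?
Use y[k] = Σ_j u[j]·v[(k-j) mod 4]. y[0] = 4×1 + 3×1 + 2×1 + 2×1 = 11; y[1] = 4×1 + 3×1 + 2×1 + 2×1 = 11; y[2] = 4×1 + 3×1 + 2×1 + 2×1 = 11; y[3] = 4×1 + 3×1 + 2×1 + 2×1 = 11. Result: [11, 11, 11, 11]

[11, 11, 11, 11]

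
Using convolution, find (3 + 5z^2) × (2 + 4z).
Ascending coefficients: a = [3, 0, 5], b = [2, 4]. c[0] = 3×2 = 6; c[1] = 3×4 + 0×2 = 12; c[2] = 0×4 + 5×2 = 10; c[3] = 5×4 = 20. Result coefficients: [6, 12, 10, 20] → 6 + 12z + 10z^2 + 20z^3

6 + 12z + 10z^2 + 20z^3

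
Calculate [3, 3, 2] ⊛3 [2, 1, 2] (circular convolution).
Use y[k] = Σ_j x[j]·h[(k-j) mod 3]. y[0] = 3×2 + 3×2 + 2×1 = 14; y[1] = 3×1 + 3×2 + 2×2 = 13; y[2] = 3×2 + 3×1 + 2×2 = 13. Result: [14, 13, 13]

[14, 13, 13]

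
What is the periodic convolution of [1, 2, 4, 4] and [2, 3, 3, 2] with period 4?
Use y[k] = Σ_j a[j]·b[(k-j) mod 4]. y[0] = 1×2 + 2×2 + 4×3 + 4×3 = 30; y[1] = 1×3 + 2×2 + 4×2 + 4×3 = 27; y[2] = 1×3 + 2×3 + 4×2 + 4×2 = 25; y[3] = 1×2 + 2×3 + 4×3 + 4×2 = 28. Result: [30, 27, 25, 28]

[30, 27, 25, 28]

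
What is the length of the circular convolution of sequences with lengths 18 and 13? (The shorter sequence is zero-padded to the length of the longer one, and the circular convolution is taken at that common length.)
Circular convolution (zero-padding the shorter input) has length max(m, n) = max(18, 13) = 18

18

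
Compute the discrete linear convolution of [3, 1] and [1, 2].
y[0] = 3×1 = 3; y[1] = 3×2 + 1×1 = 7; y[2] = 1×2 = 2

[3, 7, 2]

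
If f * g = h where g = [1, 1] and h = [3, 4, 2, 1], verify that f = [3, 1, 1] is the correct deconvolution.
Forward-compute [3, 1, 1] * [1, 1]: h[0] = 3×1 = 3; h[1] = 3×1 + 1×1 = 4; h[2] = 1×1 + 1×1 = 2; h[3] = 1×1 = 1 → [3, 4, 2, 1]. Matches given h = [3, 4, 2, 1], so verified.

Verified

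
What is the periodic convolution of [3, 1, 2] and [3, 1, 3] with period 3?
Use y[k] = Σ_j s[j]·t[(k-j) mod 3]. y[0] = 3×3 + 1×3 + 2×1 = 14; y[1] = 3×1 + 1×3 + 2×3 = 12; y[2] = 3×3 + 1×1 + 2×3 = 16. Result: [14, 12, 16]

[14, 12, 16]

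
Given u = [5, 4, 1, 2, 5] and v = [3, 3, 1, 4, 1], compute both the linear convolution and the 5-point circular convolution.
Linear: y_lin[0] = 5×3 = 15; y_lin[1] = 5×3 + 4×3 = 27; y_lin[2] = 5×1 + 4×3 + 1×3 = 20; y_lin[3] = 5×4 + 4×1 + 1×3 + 2×3 = 33; y_lin[4] = 5×1 + 4×4 + 1×1 + 2×3 + 5×3 = 43; y_lin[5] = 4×1 + 1×4 + 2×1 + 5×3 = 25; y_lin[6] = 1×1 + 2×4 + 5×1 = 14; y_lin[7] = 2×1 + 5×4 = 22; y_lin[8] = 5×1 = 5 → [15, 27, 20, 33, 43, 25, 14, 22, 5]. Circular (length 5): y[0] = 5×3 + 4×1 + 1×4 + 2×1 + 5×3 = 40; y[1] = 5×3 + 4×3 + 1×1 + 2×4 + 5×1 = 41; y[2] = 5×1 + 4×3 + 1×3 + 2×1 + 5×4 = 42; y[3] = 5×4 + 4×1 + 1×3 + 2×3 + 5×1 = 38; y[4] = 5×1 + 4×4 + 1×1 + 2×3 + 5×3 = 43 → [40, 41, 42, 38, 43]

Linear: [15, 27, 20, 33, 43, 25, 14, 22, 5], Circular: [40, 41, 42, 38, 43]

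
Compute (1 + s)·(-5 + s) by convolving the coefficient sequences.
Ascending coefficients: a = [1, 1], b = [-5, 1]. c[0] = 1×-5 = -5; c[1] = 1×1 + 1×-5 = -4; c[2] = 1×1 = 1. Result coefficients: [-5, -4, 1] → -5 - 4s + s^2

-5 - 4s + s^2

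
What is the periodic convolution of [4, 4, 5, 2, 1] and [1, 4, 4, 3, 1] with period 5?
Use y[k] = Σ_j u[j]·v[(k-j) mod 5]. y[0] = 4×1 + 4×1 + 5×3 + 2×4 + 1×4 = 35; y[1] = 4×4 + 4×1 + 5×1 + 2×3 + 1×4 = 35; y[2] = 4×4 + 4×4 + 5×1 + 2×1 + 1×3 = 42; y[3] = 4×3 + 4×4 + 5×4 + 2×1 + 1×1 = 51; y[4] = 4×1 + 4×3 + 5×4 + 2×4 + 1×1 = 45. Result: [35, 35, 42, 51, 45]

[35, 35, 42, 51, 45]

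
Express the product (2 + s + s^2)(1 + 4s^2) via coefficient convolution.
Ascending coefficients: a = [2, 1, 1], b = [1, 0, 4]. c[0] = 2×1 = 2; c[1] = 2×0 + 1×1 = 1; c[2] = 2×4 + 1×0 + 1×1 = 9; c[3] = 1×4 + 1×0 = 4; c[4] = 1×4 = 4. Result coefficients: [2, 1, 9, 4, 4] → 2 + s + 9s^2 + 4s^3 + 4s^4

2 + s + 9s^2 + 4s^3 + 4s^4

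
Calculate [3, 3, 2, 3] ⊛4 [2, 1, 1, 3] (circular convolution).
Use y[k] = Σ_j a[j]·b[(k-j) mod 4]. y[0] = 3×2 + 3×3 + 2×1 + 3×1 = 20; y[1] = 3×1 + 3×2 + 2×3 + 3×1 = 18; y[2] = 3×1 + 3×1 + 2×2 + 3×3 = 19; y[3] = 3×3 + 3×1 + 2×1 + 3×2 = 20. Result: [20, 18, 19, 20]

[20, 18, 19, 20]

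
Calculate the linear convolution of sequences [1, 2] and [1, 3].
y[0] = 1×1 = 1; y[1] = 1×3 + 2×1 = 5; y[2] = 2×3 = 6

[1, 5, 6]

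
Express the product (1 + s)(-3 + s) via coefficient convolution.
Ascending coefficients: a = [1, 1], b = [-3, 1]. c[0] = 1×-3 = -3; c[1] = 1×1 + 1×-3 = -2; c[2] = 1×1 = 1. Result coefficients: [-3, -2, 1] → -3 - 2s + s^2

-3 - 2s + s^2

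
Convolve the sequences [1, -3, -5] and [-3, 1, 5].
y[0] = 1×-3 = -3; y[1] = 1×1 + -3×-3 = 10; y[2] = 1×5 + -3×1 + -5×-3 = 17; y[3] = -3×5 + -5×1 = -20; y[4] = -5×5 = -25

[-3, 10, 17, -20, -25]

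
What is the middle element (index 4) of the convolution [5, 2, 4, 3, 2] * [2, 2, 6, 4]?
Use y[k] = Σ_i a[i]·b[k-i] at k=4. y[4] = 2×4 + 4×6 + 3×2 + 2×2 = 42

42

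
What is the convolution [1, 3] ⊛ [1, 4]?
y[0] = 1×1 = 1; y[1] = 1×4 + 3×1 = 7; y[2] = 3×4 = 12

[1, 7, 12]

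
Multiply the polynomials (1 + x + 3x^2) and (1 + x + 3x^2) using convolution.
Ascending coefficients: a = [1, 1, 3], b = [1, 1, 3]. c[0] = 1×1 = 1; c[1] = 1×1 + 1×1 = 2; c[2] = 1×3 + 1×1 + 3×1 = 7; c[3] = 1×3 + 3×1 = 6; c[4] = 3×3 = 9. Result coefficients: [1, 2, 7, 6, 9] → 1 + 2x + 7x^2 + 6x^3 + 9x^4

1 + 2x + 7x^2 + 6x^3 + 9x^4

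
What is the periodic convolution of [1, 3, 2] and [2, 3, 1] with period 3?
Use y[k] = Σ_j f[j]·g[(k-j) mod 3]. y[0] = 1×2 + 3×1 + 2×3 = 11; y[1] = 1×3 + 3×2 + 2×1 = 11; y[2] = 1×1 + 3×3 + 2×2 = 14. Result: [11, 11, 14]

[11, 11, 14]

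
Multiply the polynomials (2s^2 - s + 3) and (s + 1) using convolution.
Ascending coefficients: a = [3, -1, 2], b = [1, 1]. c[0] = 3×1 = 3; c[1] = 3×1 + -1×1 = 2; c[2] = -1×1 + 2×1 = 1; c[3] = 2×1 = 2. Result coefficients: [3, 2, 1, 2] → 2s^3 + s^2 + 2s + 3

2s^3 + s^2 + 2s + 3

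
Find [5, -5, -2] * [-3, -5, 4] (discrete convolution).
y[0] = 5×-3 = -15; y[1] = 5×-5 + -5×-3 = -10; y[2] = 5×4 + -5×-5 + -2×-3 = 51; y[3] = -5×4 + -2×-5 = -10; y[4] = -2×4 = -8

[-15, -10, 51, -10, -8]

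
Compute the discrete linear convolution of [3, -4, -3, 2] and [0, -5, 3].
y[0] = 3×0 = 0; y[1] = 3×-5 + -4×0 = -15; y[2] = 3×3 + -4×-5 + -3×0 = 29; y[3] = -4×3 + -3×-5 + 2×0 = 3; y[4] = -3×3 + 2×-5 = -19; y[5] = 2×3 = 6

[0, -15, 29, 3, -19, 6]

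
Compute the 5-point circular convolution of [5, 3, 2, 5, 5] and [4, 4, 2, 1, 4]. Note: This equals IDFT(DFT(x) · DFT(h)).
Either evaluate y[k] = Σ_j x[j]·h[(k-j) mod 5] directly, or use IDFT(DFT(x) · DFT(h)). y[0] = 5×4 + 3×4 + 2×1 + 5×2 + 5×4 = 64; y[1] = 5×4 + 3×4 + 2×4 + 5×1 + 5×2 = 55; y[2] = 5×2 + 3×4 + 2×4 + 5×4 + 5×1 = 55; y[3] = 5×1 + 3×2 + 2×4 + 5×4 + 5×4 = 59; y[4] = 5×4 + 3×1 + 2×2 + 5×4 + 5×4 = 67. Result: [64, 55, 55, 59, 67]

[64, 55, 55, 59, 67]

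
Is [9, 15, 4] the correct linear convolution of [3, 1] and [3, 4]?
Recompute linear convolution of [3, 1] and [3, 4]: y[0] = 3×3 = 9; y[1] = 3×4 + 1×3 = 15; y[2] = 1×4 = 4 → [9, 15, 4]. Given [9, 15, 4] matches, so answer: Yes

Yes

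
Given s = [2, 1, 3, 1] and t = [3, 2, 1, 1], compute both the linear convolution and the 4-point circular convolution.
Linear: y_lin[0] = 2×3 = 6; y_lin[1] = 2×2 + 1×3 = 7; y_lin[2] = 2×1 + 1×2 + 3×3 = 13; y_lin[3] = 2×1 + 1×1 + 3×2 + 1×3 = 12; y_lin[4] = 1×1 + 3×1 + 1×2 = 6; y_lin[5] = 3×1 + 1×1 = 4; y_lin[6] = 1×1 = 1 → [6, 7, 13, 12, 6, 4, 1]. Circular (length 4): y[0] = 2×3 + 1×1 + 3×1 + 1×2 = 12; y[1] = 2×2 + 1×3 + 3×1 + 1×1 = 11; y[2] = 2×1 + 1×2 + 3×3 + 1×1 = 14; y[3] = 2×1 + 1×1 + 3×2 + 1×3 = 12 → [12, 11, 14, 12]

Linear: [6, 7, 13, 12, 6, 4, 1], Circular: [12, 11, 14, 12]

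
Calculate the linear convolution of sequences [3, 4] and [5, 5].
y[0] = 3×5 = 15; y[1] = 3×5 + 4×5 = 35; y[2] = 4×5 = 20

[15, 35, 20]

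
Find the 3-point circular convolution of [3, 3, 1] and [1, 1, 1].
Use y[k] = Σ_j u[j]·v[(k-j) mod 3]. y[0] = 3×1 + 3×1 + 1×1 = 7; y[1] = 3×1 + 3×1 + 1×1 = 7; y[2] = 3×1 + 3×1 + 1×1 = 7. Result: [7, 7, 7]

[7, 7, 7]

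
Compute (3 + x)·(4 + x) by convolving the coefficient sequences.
Ascending coefficients: a = [3, 1], b = [4, 1]. c[0] = 3×4 = 12; c[1] = 3×1 + 1×4 = 7; c[2] = 1×1 = 1. Result coefficients: [12, 7, 1] → 12 + 7x + x^2

12 + 7x + x^2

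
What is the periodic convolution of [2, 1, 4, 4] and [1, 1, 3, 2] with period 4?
Use y[k] = Σ_j x[j]·h[(k-j) mod 4]. y[0] = 2×1 + 1×2 + 4×3 + 4×1 = 20; y[1] = 2×1 + 1×1 + 4×2 + 4×3 = 23; y[2] = 2×3 + 1×1 + 4×1 + 4×2 = 19; y[3] = 2×2 + 1×3 + 4×1 + 4×1 = 15. Result: [20, 23, 19, 15]

[20, 23, 19, 15]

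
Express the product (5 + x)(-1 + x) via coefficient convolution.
Ascending coefficients: a = [5, 1], b = [-1, 1]. c[0] = 5×-1 = -5; c[1] = 5×1 + 1×-1 = 4; c[2] = 1×1 = 1. Result coefficients: [-5, 4, 1] → -5 + 4x + x^2

-5 + 4x + x^2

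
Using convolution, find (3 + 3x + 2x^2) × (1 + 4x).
Ascending coefficients: a = [3, 3, 2], b = [1, 4]. c[0] = 3×1 = 3; c[1] = 3×4 + 3×1 = 15; c[2] = 3×4 + 2×1 = 14; c[3] = 2×4 = 8. Result coefficients: [3, 15, 14, 8] → 3 + 15x + 14x^2 + 8x^3

3 + 15x + 14x^2 + 8x^3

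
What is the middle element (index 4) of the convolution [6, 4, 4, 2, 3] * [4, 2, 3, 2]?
Use y[k] = Σ_i a[i]·b[k-i] at k=4. y[4] = 4×2 + 4×3 + 2×2 + 3×4 = 36

36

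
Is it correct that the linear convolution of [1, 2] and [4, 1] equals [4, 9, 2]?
Recompute linear convolution of [1, 2] and [4, 1]: y[0] = 1×4 = 4; y[1] = 1×1 + 2×4 = 9; y[2] = 2×1 = 2 → [4, 9, 2]. Given [4, 9, 2] matches, so answer: Yes

Yes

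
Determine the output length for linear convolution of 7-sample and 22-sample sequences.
Linear/full convolution length: m + n - 1 = 7 + 22 - 1 = 28

28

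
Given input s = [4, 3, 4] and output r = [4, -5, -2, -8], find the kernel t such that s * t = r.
Output length 4 = len(s) + len(t) - 1 ⇒ len(t) = 2. Solve t forward using t[k] = (r[k] - Σ_{i≥1} s[i]·t[k-i]) / s[0]: t[0] = r[0] / s[0] = 4 / 4 = 1; t[1] = (r[1] - 3×1) / s[0] = (-5 - 3×1) / 4 = -2. So t = [1, -2]. Forward-check [4, 3, 4] * [1, -2]: r[0] = 4×1 = 4; r[1] = 4×-2 + 3×1 = -5; r[2] = 3×-2 + 4×1 = -2; r[3] = 4×-2 = -8 → [4, -5, -2, -8] ✓

[1, -2]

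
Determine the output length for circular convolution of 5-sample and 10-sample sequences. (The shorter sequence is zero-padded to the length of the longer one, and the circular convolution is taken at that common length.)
Circular convolution (zero-padding the shorter input) has length max(m, n) = max(5, 10) = 10

10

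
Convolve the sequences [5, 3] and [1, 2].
y[0] = 5×1 = 5; y[1] = 5×2 + 3×1 = 13; y[2] = 3×2 = 6

[5, 13, 6]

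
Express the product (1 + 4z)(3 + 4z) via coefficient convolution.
Ascending coefficients: a = [1, 4], b = [3, 4]. c[0] = 1×3 = 3; c[1] = 1×4 + 4×3 = 16; c[2] = 4×4 = 16. Result coefficients: [3, 16, 16] → 3 + 16z + 16z^2

3 + 16z + 16z^2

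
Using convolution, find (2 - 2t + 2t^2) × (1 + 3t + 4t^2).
Ascending coefficients: a = [2, -2, 2], b = [1, 3, 4]. c[0] = 2×1 = 2; c[1] = 2×3 + -2×1 = 4; c[2] = 2×4 + -2×3 + 2×1 = 4; c[3] = -2×4 + 2×3 = -2; c[4] = 2×4 = 8. Result coefficients: [2, 4, 4, -2, 8] → 2 + 4t + 4t^2 - 2t^3 + 8t^4

2 + 4t + 4t^2 - 2t^3 + 8t^4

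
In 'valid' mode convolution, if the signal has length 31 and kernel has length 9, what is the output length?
'Valid' mode counts only positions where the kernel fully overlaps the signal: m - n + 1 = 31 - 9 + 1 = 23

23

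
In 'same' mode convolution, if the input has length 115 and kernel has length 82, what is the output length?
'Same' mode returns an output with the same length as the input: 115

115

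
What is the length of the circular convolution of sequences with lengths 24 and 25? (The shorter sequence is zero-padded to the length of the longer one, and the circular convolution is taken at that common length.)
Circular convolution (zero-padding the shorter input) has length max(m, n) = max(24, 25) = 25

25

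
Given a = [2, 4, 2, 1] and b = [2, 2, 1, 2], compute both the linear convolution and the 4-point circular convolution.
Linear: y_lin[0] = 2×2 = 4; y_lin[1] = 2×2 + 4×2 = 12; y_lin[2] = 2×1 + 4×2 + 2×2 = 14; y_lin[3] = 2×2 + 4×1 + 2×2 + 1×2 = 14; y_lin[4] = 4×2 + 2×1 + 1×2 = 12; y_lin[5] = 2×2 + 1×1 = 5; y_lin[6] = 1×2 = 2 → [4, 12, 14, 14, 12, 5, 2]. Circular (length 4): y[0] = 2×2 + 4×2 + 2×1 + 1×2 = 16; y[1] = 2×2 + 4×2 + 2×2 + 1×1 = 17; y[2] = 2×1 + 4×2 + 2×2 + 1×2 = 16; y[3] = 2×2 + 4×1 + 2×2 + 1×2 = 14 → [16, 17, 16, 14]

Linear: [4, 12, 14, 14, 12, 5, 2], Circular: [16, 17, 16, 14]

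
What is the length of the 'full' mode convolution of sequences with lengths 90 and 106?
Linear/full convolution length: m + n - 1 = 90 + 106 - 1 = 195

195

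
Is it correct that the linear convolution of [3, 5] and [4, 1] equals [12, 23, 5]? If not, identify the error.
Recompute linear convolution of [3, 5] and [4, 1]: y[0] = 3×4 = 12; y[1] = 3×1 + 5×4 = 23; y[2] = 5×1 = 5 → [12, 23, 5]. Given [12, 23, 5] matches, so answer: Yes

Yes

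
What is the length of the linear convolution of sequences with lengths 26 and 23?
Linear/full convolution length: m + n - 1 = 26 + 23 - 1 = 48

48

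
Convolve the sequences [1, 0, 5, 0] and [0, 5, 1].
y[0] = 1×0 = 0; y[1] = 1×5 + 0×0 = 5; y[2] = 1×1 + 0×5 + 5×0 = 1; y[3] = 0×1 + 5×5 + 0×0 = 25; y[4] = 5×1 + 0×5 = 5; y[5] = 0×1 = 0

[0, 5, 1, 25, 5, 0]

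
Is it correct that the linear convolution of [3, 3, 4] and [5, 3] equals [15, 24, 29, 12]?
Recompute linear convolution of [3, 3, 4] and [5, 3]: y[0] = 3×5 = 15; y[1] = 3×3 + 3×5 = 24; y[2] = 3×3 + 4×5 = 29; y[3] = 4×3 = 12 → [15, 24, 29, 12]. Given [15, 24, 29, 12] matches, so answer: Yes

Yes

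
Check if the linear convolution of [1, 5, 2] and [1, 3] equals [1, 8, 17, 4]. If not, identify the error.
Recompute linear convolution of [1, 5, 2] and [1, 3]: y[0] = 1×1 = 1; y[1] = 1×3 + 5×1 = 8; y[2] = 5×3 + 2×1 = 17; y[3] = 2×3 = 6 → [1, 8, 17, 6]. Compare to given [1, 8, 17, 4]: they differ at index 3: given 4, correct 6, so answer: No

No. Error at index 3: given 4, correct 6.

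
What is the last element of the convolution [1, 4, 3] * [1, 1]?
Use y[k] = Σ_i a[i]·b[k-i] at k=3. y[3] = 3×1 = 3

3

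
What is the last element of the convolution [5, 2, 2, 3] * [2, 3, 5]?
Use y[k] = Σ_i a[i]·b[k-i] at k=5. y[5] = 3×5 = 15

15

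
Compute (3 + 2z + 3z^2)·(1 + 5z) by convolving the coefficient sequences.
Ascending coefficients: a = [3, 2, 3], b = [1, 5]. c[0] = 3×1 = 3; c[1] = 3×5 + 2×1 = 17; c[2] = 2×5 + 3×1 = 13; c[3] = 3×5 = 15. Result coefficients: [3, 17, 13, 15] → 3 + 17z + 13z^2 + 15z^3

3 + 17z + 13z^2 + 15z^3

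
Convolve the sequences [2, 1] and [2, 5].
y[0] = 2×2 = 4; y[1] = 2×5 + 1×2 = 12; y[2] = 1×5 = 5

[4, 12, 5]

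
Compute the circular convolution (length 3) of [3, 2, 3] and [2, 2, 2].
Use y[k] = Σ_j x[j]·h[(k-j) mod 3]. y[0] = 3×2 + 2×2 + 3×2 = 16; y[1] = 3×2 + 2×2 + 3×2 = 16; y[2] = 3×2 + 2×2 + 3×2 = 16. Result: [16, 16, 16]

[16, 16, 16]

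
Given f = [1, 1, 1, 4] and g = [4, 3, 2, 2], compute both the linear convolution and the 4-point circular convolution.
Linear: y_lin[0] = 1×4 = 4; y_lin[1] = 1×3 + 1×4 = 7; y_lin[2] = 1×2 + 1×3 + 1×4 = 9; y_lin[3] = 1×2 + 1×2 + 1×3 + 4×4 = 23; y_lin[4] = 1×2 + 1×2 + 4×3 = 16; y_lin[5] = 1×2 + 4×2 = 10; y_lin[6] = 4×2 = 8 → [4, 7, 9, 23, 16, 10, 8]. Circular (length 4): y[0] = 1×4 + 1×2 + 1×2 + 4×3 = 20; y[1] = 1×3 + 1×4 + 1×2 + 4×2 = 17; y[2] = 1×2 + 1×3 + 1×4 + 4×2 = 17; y[3] = 1×2 + 1×2 + 1×3 + 4×4 = 23 → [20, 17, 17, 23]

Linear: [4, 7, 9, 23, 16, 10, 8], Circular: [20, 17, 17, 23]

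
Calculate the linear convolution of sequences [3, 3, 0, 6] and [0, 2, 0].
y[0] = 3×0 = 0; y[1] = 3×2 + 3×0 = 6; y[2] = 3×0 + 3×2 + 0×0 = 6; y[3] = 3×0 + 0×2 + 6×0 = 0; y[4] = 0×0 + 6×2 = 12; y[5] = 6×0 = 0

[0, 6, 6, 0, 12, 0]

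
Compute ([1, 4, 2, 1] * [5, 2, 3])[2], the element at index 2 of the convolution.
Use y[k] = Σ_i a[i]·b[k-i] at k=2. y[2] = 1×3 + 4×2 + 2×5 = 21

21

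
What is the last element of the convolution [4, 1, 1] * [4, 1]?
Use y[k] = Σ_i a[i]·b[k-i] at k=3. y[3] = 1×1 = 1

1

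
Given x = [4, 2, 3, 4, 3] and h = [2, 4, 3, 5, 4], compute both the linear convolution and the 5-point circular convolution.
Linear: y_lin[0] = 4×2 = 8; y_lin[1] = 4×4 + 2×2 = 20; y_lin[2] = 4×3 + 2×4 + 3×2 = 26; y_lin[3] = 4×5 + 2×3 + 3×4 + 4×2 = 46; y_lin[4] = 4×4 + 2×5 + 3×3 + 4×4 + 3×2 = 57; y_lin[5] = 2×4 + 3×5 + 4×3 + 3×4 = 47; y_lin[6] = 3×4 + 4×5 + 3×3 = 41; y_lin[7] = 4×4 + 3×5 = 31; y_lin[8] = 3×4 = 12 → [8, 20, 26, 46, 57, 47, 41, 31, 12]. Circular (length 5): y[0] = 4×2 + 2×4 + 3×5 + 4×3 + 3×4 = 55; y[1] = 4×4 + 2×2 + 3×4 + 4×5 + 3×3 = 61; y[2] = 4×3 + 2×4 + 3×2 + 4×4 + 3×5 = 57; y[3] = 4×5 + 2×3 + 3×4 + 4×2 + 3×4 = 58; y[4] = 4×4 + 2×5 + 3×3 + 4×4 + 3×2 = 57 → [55, 61, 57, 58, 57]

Linear: [8, 20, 26, 46, 57, 47, 41, 31, 12], Circular: [55, 61, 57, 58, 57]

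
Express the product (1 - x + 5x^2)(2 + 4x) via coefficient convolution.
Ascending coefficients: a = [1, -1, 5], b = [2, 4]. c[0] = 1×2 = 2; c[1] = 1×4 + -1×2 = 2; c[2] = -1×4 + 5×2 = 6; c[3] = 5×4 = 20. Result coefficients: [2, 2, 6, 20] → 2 + 2x + 6x^2 + 20x^3

2 + 2x + 6x^2 + 20x^3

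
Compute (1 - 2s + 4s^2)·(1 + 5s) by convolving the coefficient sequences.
Ascending coefficients: a = [1, -2, 4], b = [1, 5]. c[0] = 1×1 = 1; c[1] = 1×5 + -2×1 = 3; c[2] = -2×5 + 4×1 = -6; c[3] = 4×5 = 20. Result coefficients: [1, 3, -6, 20] → 1 + 3s - 6s^2 + 20s^3

1 + 3s - 6s^2 + 20s^3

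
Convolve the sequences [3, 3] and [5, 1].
y[0] = 3×5 = 15; y[1] = 3×1 + 3×5 = 18; y[2] = 3×1 = 3

[15, 18, 3]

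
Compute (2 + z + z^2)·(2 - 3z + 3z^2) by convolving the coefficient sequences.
Ascending coefficients: a = [2, 1, 1], b = [2, -3, 3]. c[0] = 2×2 = 4; c[1] = 2×-3 + 1×2 = -4; c[2] = 2×3 + 1×-3 + 1×2 = 5; c[3] = 1×3 + 1×-3 = 0; c[4] = 1×3 = 3. Result coefficients: [4, -4, 5, 0, 3] → 4 - 4z + 5z^2 + 3z^4

4 - 4z + 5z^2 + 3z^4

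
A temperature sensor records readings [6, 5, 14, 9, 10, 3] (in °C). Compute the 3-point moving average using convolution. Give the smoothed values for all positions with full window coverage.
3-point moving average kernel = [1, 1, 1]. Apply in 'valid' mode (full window coverage): avg[0] = (6 + 5 + 14) / 3 = 8.33; avg[1] = (5 + 14 + 9) / 3 = 9.33; avg[2] = (14 + 9 + 10) / 3 = 11.0; avg[3] = (9 + 10 + 3) / 3 = 7.33. Smoothed values: [8.33, 9.33, 11.0, 7.33]

[8.33, 9.33, 11.0, 7.33]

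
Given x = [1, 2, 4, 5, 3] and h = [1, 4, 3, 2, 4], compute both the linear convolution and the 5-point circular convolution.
Linear: y_lin[0] = 1×1 = 1; y_lin[1] = 1×4 + 2×1 = 6; y_lin[2] = 1×3 + 2×4 + 4×1 = 15; y_lin[3] = 1×2 + 2×3 + 4×4 + 5×1 = 29; y_lin[4] = 1×4 + 2×2 + 4×3 + 5×4 + 3×1 = 43; y_lin[5] = 2×4 + 4×2 + 5×3 + 3×4 = 43; y_lin[6] = 4×4 + 5×2 + 3×3 = 35; y_lin[7] = 5×4 + 3×2 = 26; y_lin[8] = 3×4 = 12 → [1, 6, 15, 29, 43, 43, 35, 26, 12]. Circular (length 5): y[0] = 1×1 + 2×4 + 4×2 + 5×3 + 3×4 = 44; y[1] = 1×4 + 2×1 + 4×4 + 5×2 + 3×3 = 41; y[2] = 1×3 + 2×4 + 4×1 + 5×4 + 3×2 = 41; y[3] = 1×2 + 2×3 + 4×4 + 5×1 + 3×4 = 41; y[4] = 1×4 + 2×2 + 4×3 + 5×4 + 3×1 = 43 → [44, 41, 41, 41, 43]

Linear: [1, 6, 15, 29, 43, 43, 35, 26, 12], Circular: [44, 41, 41, 41, 43]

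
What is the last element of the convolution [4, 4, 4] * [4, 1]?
Use y[k] = Σ_i a[i]·b[k-i] at k=3. y[3] = 4×1 = 4

4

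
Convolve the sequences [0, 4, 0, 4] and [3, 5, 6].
y[0] = 0×3 = 0; y[1] = 0×5 + 4×3 = 12; y[2] = 0×6 + 4×5 + 0×3 = 20; y[3] = 4×6 + 0×5 + 4×3 = 36; y[4] = 0×6 + 4×5 = 20; y[5] = 4×6 = 24

[0, 12, 20, 36, 20, 24]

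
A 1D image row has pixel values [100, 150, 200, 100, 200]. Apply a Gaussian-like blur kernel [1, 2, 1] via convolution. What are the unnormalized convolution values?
Convolve image row [100, 150, 200, 100, 200] with kernel [1, 2, 1]: y[0] = 100×1 = 100; y[1] = 100×2 + 150×1 = 350; y[2] = 100×1 + 150×2 + 200×1 = 600; y[3] = 150×1 + 200×2 + 100×1 = 650; y[4] = 200×1 + 100×2 + 200×1 = 600; y[5] = 100×1 + 200×2 = 500; y[6] = 200×1 = 200 → [100, 350, 600, 650, 600, 500, 200]. Normalization factor = sum(kernel) = 4.

[100, 350, 600, 650, 600, 500, 200]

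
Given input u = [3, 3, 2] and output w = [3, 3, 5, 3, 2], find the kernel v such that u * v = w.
Output length 5 = len(u) + len(v) - 1 ⇒ len(v) = 3. Solve v forward using v[k] = (w[k] - Σ_{i≥1} u[i]·v[k-i]) / u[0]: v[0] = w[0] / u[0] = 3 / 3 = 1; v[1] = (w[1] - 3×1) / u[0] = (3 - 3×1) / 3 = 0; v[2] = (w[2] - 3×0 - 2×1) / u[0] = (5 - 3×0 - 2×1) / 3 = 1. So v = [1, 0, 1]. Forward-check [3, 3, 2] * [1, 0, 1]: w[0] = 3×1 = 3; w[1] = 3×0 + 3×1 = 3; w[2] = 3×1 + 3×0 + 2×1 = 5; w[3] = 3×1 + 2×0 = 3; w[4] = 2×1 = 2 → [3, 3, 5, 3, 2] ✓

[1, 0, 1]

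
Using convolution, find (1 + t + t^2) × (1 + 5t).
Ascending coefficients: a = [1, 1, 1], b = [1, 5]. c[0] = 1×1 = 1; c[1] = 1×5 + 1×1 = 6; c[2] = 1×5 + 1×1 = 6; c[3] = 1×5 = 5. Result coefficients: [1, 6, 6, 5] → 1 + 6t + 6t^2 + 5t^3

1 + 6t + 6t^2 + 5t^3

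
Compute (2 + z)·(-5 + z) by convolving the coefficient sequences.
Ascending coefficients: a = [2, 1], b = [-5, 1]. c[0] = 2×-5 = -10; c[1] = 2×1 + 1×-5 = -3; c[2] = 1×1 = 1. Result coefficients: [-10, -3, 1] → -10 - 3z + z^2

-10 - 3z + z^2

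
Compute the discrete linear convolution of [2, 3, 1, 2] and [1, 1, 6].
y[0] = 2×1 = 2; y[1] = 2×1 + 3×1 = 5; y[2] = 2×6 + 3×1 + 1×1 = 16; y[3] = 3×6 + 1×1 + 2×1 = 21; y[4] = 1×6 + 2×1 = 8; y[5] = 2×6 = 12

[2, 5, 16, 21, 8, 12]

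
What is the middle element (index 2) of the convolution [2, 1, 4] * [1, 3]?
Use y[k] = Σ_i a[i]·b[k-i] at k=2. y[2] = 1×3 + 4×1 = 7

7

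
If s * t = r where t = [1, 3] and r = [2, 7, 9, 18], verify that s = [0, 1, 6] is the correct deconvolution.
Forward-compute [0, 1, 6] * [1, 3]: r[0] = 0×1 = 0; r[1] = 0×3 + 1×1 = 1; r[2] = 1×3 + 6×1 = 9; r[3] = 6×3 = 18 → [0, 1, 9, 18]. Does not match given r = [2, 7, 9, 18].

Not verified. [0, 1, 6] * [1, 3] = [0, 1, 9, 18], which differs from [2, 7, 9, 18] at index 0.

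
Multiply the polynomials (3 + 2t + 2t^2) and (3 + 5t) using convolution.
Ascending coefficients: a = [3, 2, 2], b = [3, 5]. c[0] = 3×3 = 9; c[1] = 3×5 + 2×3 = 21; c[2] = 2×5 + 2×3 = 16; c[3] = 2×5 = 10. Result coefficients: [9, 21, 16, 10] → 9 + 21t + 16t^2 + 10t^3

9 + 21t + 16t^2 + 10t^3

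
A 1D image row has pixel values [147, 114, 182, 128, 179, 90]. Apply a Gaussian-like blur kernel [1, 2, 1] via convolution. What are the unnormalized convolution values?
Convolve image row [147, 114, 182, 128, 179, 90] with kernel [1, 2, 1]: y[0] = 147×1 = 147; y[1] = 147×2 + 114×1 = 408; y[2] = 147×1 + 114×2 + 182×1 = 557; y[3] = 114×1 + 182×2 + 128×1 = 606; y[4] = 182×1 + 128×2 + 179×1 = 617; y[5] = 128×1 + 179×2 + 90×1 = 576; y[6] = 179×1 + 90×2 = 359; y[7] = 90×1 = 90 → [147, 408, 557, 606, 617, 576, 359, 90]. Normalization factor = sum(kernel) = 4.

[147, 408, 557, 606, 617, 576, 359, 90]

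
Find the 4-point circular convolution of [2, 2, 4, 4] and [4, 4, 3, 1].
Use y[k] = Σ_j f[j]·g[(k-j) mod 4]. y[0] = 2×4 + 2×1 + 4×3 + 4×4 = 38; y[1] = 2×4 + 2×4 + 4×1 + 4×3 = 32; y[2] = 2×3 + 2×4 + 4×4 + 4×1 = 34; y[3] = 2×1 + 2×3 + 4×4 + 4×4 = 40. Result: [38, 32, 34, 40]

[38, 32, 34, 40]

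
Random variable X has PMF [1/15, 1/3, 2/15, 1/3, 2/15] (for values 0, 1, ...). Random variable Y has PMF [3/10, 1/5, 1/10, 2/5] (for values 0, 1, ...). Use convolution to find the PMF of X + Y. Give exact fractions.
P(X+Y=k) = Σ_i P(X=i)·P(Y=k-i) — a convolution of [1/15, 1/3, 2/15, 1/3, 2/15] and [3/10, 1/5, 1/10, 2/5]. P(X+Y=0) = (1/15)×(3/10) = 1/50; P(X+Y=1) = (1/15)×(1/5) + (1/3)×(3/10) = 1/75 + 1/10 = 17/150; P(X+Y=2) = (1/15)×(1/10) + (1/3)×(1/5) + (2/15)×(3/10) = 1/150 + 1/15 + 1/25 = 17/150; P(X+Y=3) = (1/15)×(2/5) + (1/3)×(1/10) + (2/15)×(1/5) + (1/3)×(3/10) = 2/75 + 1/30 + 2/75 + 1/10 = 14/75; P(X+Y=4) = (1/3)×(2/5) + (2/15)×(1/10) + (1/3)×(1/5) + (2/15)×(3/10) = 2/15 + 1/75 + 1/15 + 1/25 = 19/75; P(X+Y=5) = (2/15)×(2/5) + (1/3)×(1/10) + (2/15)×(1/5) = 4/75 + 1/30 + 2/75 = 17/150; P(X+Y=6) = (1/3)×(2/5) + (2/15)×(1/10) = 2/15 + 1/75 = 11/75; P(X+Y=7) = (2/15)×(2/5) = 4/75. PMF: [1/50, 17/150, 17/150, 14/75, 19/75, 17/150, 11/75, 4/75] (sums to 1 ✓)

[1/50, 17/150, 17/150, 14/75, 19/75, 17/150, 11/75, 4/75]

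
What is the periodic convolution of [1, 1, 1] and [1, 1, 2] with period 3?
Use y[k] = Σ_j s[j]·t[(k-j) mod 3]. y[0] = 1×1 + 1×2 + 1×1 = 4; y[1] = 1×1 + 1×1 + 1×2 = 4; y[2] = 1×2 + 1×1 + 1×1 = 4. Result: [4, 4, 4]

[4, 4, 4]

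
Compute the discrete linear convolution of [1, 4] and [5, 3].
y[0] = 1×5 = 5; y[1] = 1×3 + 4×5 = 23; y[2] = 4×3 = 12

[5, 23, 12]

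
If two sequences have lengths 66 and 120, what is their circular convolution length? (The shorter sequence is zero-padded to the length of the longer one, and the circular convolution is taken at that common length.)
Circular convolution (zero-padding the shorter input) has length max(m, n) = max(66, 120) = 120

120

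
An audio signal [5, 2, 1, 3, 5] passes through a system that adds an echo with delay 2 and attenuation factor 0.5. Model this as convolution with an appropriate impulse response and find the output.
Direct-path + delayed-attenuated-path model → impulse response h = [1, 0, 0.5] (1 at lag 0, 0.5 at lag 2). Output y[n] = x[n] + 0.5·x[n - 2] (with x[n] = 0 outside 0..4): y[0] = 5 + 0.5×0 = 5; y[1] = 2 + 0.5×0 = 2; y[2] = 1 + 0.5×5 = 3.5; y[3] = 3 + 0.5×2 = 4.0; y[4] = 5 + 0.5×1 = 5.5; y[5] = 0 + 0.5×3 = 1.5; y[6] = 0 + 0.5×5 = 2.5. So y = [5, 2, 3.5, 4.0, 5.5, 1.5, 2.5]

[5, 2, 3.5, 4.0, 5.5, 1.5, 2.5]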